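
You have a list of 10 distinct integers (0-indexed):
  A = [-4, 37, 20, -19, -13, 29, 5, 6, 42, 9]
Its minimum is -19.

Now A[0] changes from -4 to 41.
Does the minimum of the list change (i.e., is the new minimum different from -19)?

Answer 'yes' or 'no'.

Old min = -19
Change: A[0] -4 -> 41
Changed element was NOT the min; min changes only if 41 < -19.
New min = -19; changed? no

Answer: no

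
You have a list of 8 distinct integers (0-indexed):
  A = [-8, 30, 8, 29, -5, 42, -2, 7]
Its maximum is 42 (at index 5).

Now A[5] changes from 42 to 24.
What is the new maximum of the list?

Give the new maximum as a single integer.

Old max = 42 (at index 5)
Change: A[5] 42 -> 24
Changed element WAS the max -> may need rescan.
  Max of remaining elements: 30
  New max = max(24, 30) = 30

Answer: 30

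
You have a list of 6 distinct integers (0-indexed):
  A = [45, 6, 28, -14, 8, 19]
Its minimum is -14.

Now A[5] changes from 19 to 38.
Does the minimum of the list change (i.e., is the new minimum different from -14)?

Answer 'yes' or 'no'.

Old min = -14
Change: A[5] 19 -> 38
Changed element was NOT the min; min changes only if 38 < -14.
New min = -14; changed? no

Answer: no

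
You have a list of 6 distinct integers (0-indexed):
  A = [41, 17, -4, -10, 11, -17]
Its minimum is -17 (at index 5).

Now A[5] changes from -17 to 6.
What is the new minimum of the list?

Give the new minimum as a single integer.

Old min = -17 (at index 5)
Change: A[5] -17 -> 6
Changed element WAS the min. Need to check: is 6 still <= all others?
  Min of remaining elements: -10
  New min = min(6, -10) = -10

Answer: -10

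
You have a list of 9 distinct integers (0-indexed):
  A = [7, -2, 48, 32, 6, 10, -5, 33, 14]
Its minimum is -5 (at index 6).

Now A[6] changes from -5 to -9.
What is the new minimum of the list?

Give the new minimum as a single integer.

Answer: -9

Derivation:
Old min = -5 (at index 6)
Change: A[6] -5 -> -9
Changed element WAS the min. Need to check: is -9 still <= all others?
  Min of remaining elements: -2
  New min = min(-9, -2) = -9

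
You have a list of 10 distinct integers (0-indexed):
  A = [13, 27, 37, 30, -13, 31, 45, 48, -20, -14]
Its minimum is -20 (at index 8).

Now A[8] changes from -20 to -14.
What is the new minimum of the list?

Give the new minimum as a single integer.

Answer: -14

Derivation:
Old min = -20 (at index 8)
Change: A[8] -20 -> -14
Changed element WAS the min. Need to check: is -14 still <= all others?
  Min of remaining elements: -14
  New min = min(-14, -14) = -14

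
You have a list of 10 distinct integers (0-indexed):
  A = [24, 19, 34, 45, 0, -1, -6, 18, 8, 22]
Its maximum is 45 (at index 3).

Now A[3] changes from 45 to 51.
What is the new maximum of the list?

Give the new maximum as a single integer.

Old max = 45 (at index 3)
Change: A[3] 45 -> 51
Changed element WAS the max -> may need rescan.
  Max of remaining elements: 34
  New max = max(51, 34) = 51

Answer: 51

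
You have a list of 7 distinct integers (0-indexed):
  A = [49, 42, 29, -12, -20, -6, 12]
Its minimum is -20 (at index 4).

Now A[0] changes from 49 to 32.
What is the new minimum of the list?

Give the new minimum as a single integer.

Answer: -20

Derivation:
Old min = -20 (at index 4)
Change: A[0] 49 -> 32
Changed element was NOT the old min.
  New min = min(old_min, new_val) = min(-20, 32) = -20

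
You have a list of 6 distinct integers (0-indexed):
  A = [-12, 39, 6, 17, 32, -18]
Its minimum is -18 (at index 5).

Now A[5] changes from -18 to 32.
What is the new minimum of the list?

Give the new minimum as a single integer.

Old min = -18 (at index 5)
Change: A[5] -18 -> 32
Changed element WAS the min. Need to check: is 32 still <= all others?
  Min of remaining elements: -12
  New min = min(32, -12) = -12

Answer: -12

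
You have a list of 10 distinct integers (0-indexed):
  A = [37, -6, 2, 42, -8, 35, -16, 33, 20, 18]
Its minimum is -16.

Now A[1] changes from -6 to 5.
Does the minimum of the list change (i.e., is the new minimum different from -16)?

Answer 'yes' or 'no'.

Old min = -16
Change: A[1] -6 -> 5
Changed element was NOT the min; min changes only if 5 < -16.
New min = -16; changed? no

Answer: no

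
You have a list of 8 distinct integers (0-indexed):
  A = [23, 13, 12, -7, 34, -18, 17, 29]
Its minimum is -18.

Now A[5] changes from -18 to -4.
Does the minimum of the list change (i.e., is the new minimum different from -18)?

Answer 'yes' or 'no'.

Answer: yes

Derivation:
Old min = -18
Change: A[5] -18 -> -4
Changed element was the min; new min must be rechecked.
New min = -7; changed? yes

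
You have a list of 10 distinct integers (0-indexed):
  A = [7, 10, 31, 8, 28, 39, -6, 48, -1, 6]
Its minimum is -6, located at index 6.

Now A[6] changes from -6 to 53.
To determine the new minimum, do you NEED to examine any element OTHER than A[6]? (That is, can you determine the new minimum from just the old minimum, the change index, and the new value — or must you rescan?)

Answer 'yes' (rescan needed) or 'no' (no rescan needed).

Old min = -6 at index 6
Change at index 6: -6 -> 53
Index 6 WAS the min and new value 53 > old min -6. Must rescan other elements to find the new min.
Needs rescan: yes

Answer: yes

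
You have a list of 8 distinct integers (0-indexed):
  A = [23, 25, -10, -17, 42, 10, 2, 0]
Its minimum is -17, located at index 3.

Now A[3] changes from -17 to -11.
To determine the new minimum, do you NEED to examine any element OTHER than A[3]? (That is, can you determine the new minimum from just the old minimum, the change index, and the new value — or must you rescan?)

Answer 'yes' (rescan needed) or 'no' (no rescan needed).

Answer: yes

Derivation:
Old min = -17 at index 3
Change at index 3: -17 -> -11
Index 3 WAS the min and new value -11 > old min -17. Must rescan other elements to find the new min.
Needs rescan: yes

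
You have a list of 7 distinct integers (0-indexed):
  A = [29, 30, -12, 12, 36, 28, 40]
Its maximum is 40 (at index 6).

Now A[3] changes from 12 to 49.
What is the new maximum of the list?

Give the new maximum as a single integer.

Old max = 40 (at index 6)
Change: A[3] 12 -> 49
Changed element was NOT the old max.
  New max = max(old_max, new_val) = max(40, 49) = 49

Answer: 49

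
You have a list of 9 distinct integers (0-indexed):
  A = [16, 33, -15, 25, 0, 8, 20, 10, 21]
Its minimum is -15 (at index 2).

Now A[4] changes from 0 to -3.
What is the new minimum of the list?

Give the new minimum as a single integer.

Old min = -15 (at index 2)
Change: A[4] 0 -> -3
Changed element was NOT the old min.
  New min = min(old_min, new_val) = min(-15, -3) = -15

Answer: -15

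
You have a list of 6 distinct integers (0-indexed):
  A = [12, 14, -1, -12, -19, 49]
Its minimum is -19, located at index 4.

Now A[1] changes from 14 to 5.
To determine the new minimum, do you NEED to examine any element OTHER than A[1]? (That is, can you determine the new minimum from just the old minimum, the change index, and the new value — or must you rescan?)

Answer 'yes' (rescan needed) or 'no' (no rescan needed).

Answer: no

Derivation:
Old min = -19 at index 4
Change at index 1: 14 -> 5
Index 1 was NOT the min. New min = min(-19, 5). No rescan of other elements needed.
Needs rescan: no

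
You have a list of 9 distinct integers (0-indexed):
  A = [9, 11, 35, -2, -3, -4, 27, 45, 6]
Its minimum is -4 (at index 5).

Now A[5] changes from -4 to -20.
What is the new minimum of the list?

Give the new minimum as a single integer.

Old min = -4 (at index 5)
Change: A[5] -4 -> -20
Changed element WAS the min. Need to check: is -20 still <= all others?
  Min of remaining elements: -3
  New min = min(-20, -3) = -20

Answer: -20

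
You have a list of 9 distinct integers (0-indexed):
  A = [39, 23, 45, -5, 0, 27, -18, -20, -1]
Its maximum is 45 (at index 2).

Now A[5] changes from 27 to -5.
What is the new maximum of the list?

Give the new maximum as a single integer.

Old max = 45 (at index 2)
Change: A[5] 27 -> -5
Changed element was NOT the old max.
  New max = max(old_max, new_val) = max(45, -5) = 45

Answer: 45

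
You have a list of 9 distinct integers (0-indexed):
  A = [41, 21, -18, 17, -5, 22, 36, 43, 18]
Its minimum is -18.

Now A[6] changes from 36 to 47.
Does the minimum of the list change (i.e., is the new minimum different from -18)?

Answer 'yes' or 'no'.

Answer: no

Derivation:
Old min = -18
Change: A[6] 36 -> 47
Changed element was NOT the min; min changes only if 47 < -18.
New min = -18; changed? no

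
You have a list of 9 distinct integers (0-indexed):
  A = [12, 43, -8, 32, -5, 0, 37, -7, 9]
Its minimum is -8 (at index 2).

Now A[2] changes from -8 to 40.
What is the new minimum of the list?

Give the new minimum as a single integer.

Answer: -7

Derivation:
Old min = -8 (at index 2)
Change: A[2] -8 -> 40
Changed element WAS the min. Need to check: is 40 still <= all others?
  Min of remaining elements: -7
  New min = min(40, -7) = -7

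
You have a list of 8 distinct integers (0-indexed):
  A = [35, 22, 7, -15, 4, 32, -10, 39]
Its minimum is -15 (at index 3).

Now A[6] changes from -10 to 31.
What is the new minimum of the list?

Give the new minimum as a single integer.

Old min = -15 (at index 3)
Change: A[6] -10 -> 31
Changed element was NOT the old min.
  New min = min(old_min, new_val) = min(-15, 31) = -15

Answer: -15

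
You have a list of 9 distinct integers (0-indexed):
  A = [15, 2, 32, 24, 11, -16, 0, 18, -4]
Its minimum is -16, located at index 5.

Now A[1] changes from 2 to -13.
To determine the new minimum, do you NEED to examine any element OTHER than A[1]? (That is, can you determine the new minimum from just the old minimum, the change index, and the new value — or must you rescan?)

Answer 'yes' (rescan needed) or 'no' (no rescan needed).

Old min = -16 at index 5
Change at index 1: 2 -> -13
Index 1 was NOT the min. New min = min(-16, -13). No rescan of other elements needed.
Needs rescan: no

Answer: no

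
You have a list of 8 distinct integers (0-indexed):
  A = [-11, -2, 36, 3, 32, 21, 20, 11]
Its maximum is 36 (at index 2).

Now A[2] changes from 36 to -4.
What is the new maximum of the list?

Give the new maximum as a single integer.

Answer: 32

Derivation:
Old max = 36 (at index 2)
Change: A[2] 36 -> -4
Changed element WAS the max -> may need rescan.
  Max of remaining elements: 32
  New max = max(-4, 32) = 32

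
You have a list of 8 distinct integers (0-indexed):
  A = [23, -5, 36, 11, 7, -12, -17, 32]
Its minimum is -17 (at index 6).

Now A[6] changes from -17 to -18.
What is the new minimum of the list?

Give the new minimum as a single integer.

Answer: -18

Derivation:
Old min = -17 (at index 6)
Change: A[6] -17 -> -18
Changed element WAS the min. Need to check: is -18 still <= all others?
  Min of remaining elements: -12
  New min = min(-18, -12) = -18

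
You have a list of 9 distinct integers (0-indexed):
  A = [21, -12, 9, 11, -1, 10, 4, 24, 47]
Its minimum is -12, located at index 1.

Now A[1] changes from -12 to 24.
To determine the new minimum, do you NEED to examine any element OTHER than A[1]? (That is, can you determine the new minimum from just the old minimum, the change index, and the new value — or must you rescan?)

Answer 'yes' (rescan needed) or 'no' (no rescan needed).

Answer: yes

Derivation:
Old min = -12 at index 1
Change at index 1: -12 -> 24
Index 1 WAS the min and new value 24 > old min -12. Must rescan other elements to find the new min.
Needs rescan: yes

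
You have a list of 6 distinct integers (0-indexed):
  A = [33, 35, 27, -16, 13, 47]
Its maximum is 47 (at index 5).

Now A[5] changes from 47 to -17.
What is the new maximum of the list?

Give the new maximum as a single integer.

Old max = 47 (at index 5)
Change: A[5] 47 -> -17
Changed element WAS the max -> may need rescan.
  Max of remaining elements: 35
  New max = max(-17, 35) = 35

Answer: 35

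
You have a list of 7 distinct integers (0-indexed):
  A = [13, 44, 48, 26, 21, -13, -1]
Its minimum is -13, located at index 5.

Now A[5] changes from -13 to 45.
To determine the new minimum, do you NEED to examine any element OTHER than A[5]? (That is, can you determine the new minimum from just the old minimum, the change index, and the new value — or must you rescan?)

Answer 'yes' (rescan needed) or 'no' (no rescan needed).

Old min = -13 at index 5
Change at index 5: -13 -> 45
Index 5 WAS the min and new value 45 > old min -13. Must rescan other elements to find the new min.
Needs rescan: yes

Answer: yes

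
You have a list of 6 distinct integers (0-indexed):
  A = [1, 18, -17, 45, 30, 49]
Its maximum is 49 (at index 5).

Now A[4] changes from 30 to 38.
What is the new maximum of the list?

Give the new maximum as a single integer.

Old max = 49 (at index 5)
Change: A[4] 30 -> 38
Changed element was NOT the old max.
  New max = max(old_max, new_val) = max(49, 38) = 49

Answer: 49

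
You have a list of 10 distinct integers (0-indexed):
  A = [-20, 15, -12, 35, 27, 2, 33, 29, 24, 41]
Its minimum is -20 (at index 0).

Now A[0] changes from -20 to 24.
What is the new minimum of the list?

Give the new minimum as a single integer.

Answer: -12

Derivation:
Old min = -20 (at index 0)
Change: A[0] -20 -> 24
Changed element WAS the min. Need to check: is 24 still <= all others?
  Min of remaining elements: -12
  New min = min(24, -12) = -12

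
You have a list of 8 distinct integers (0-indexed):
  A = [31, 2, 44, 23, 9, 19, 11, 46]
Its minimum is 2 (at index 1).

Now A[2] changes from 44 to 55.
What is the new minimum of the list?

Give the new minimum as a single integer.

Answer: 2

Derivation:
Old min = 2 (at index 1)
Change: A[2] 44 -> 55
Changed element was NOT the old min.
  New min = min(old_min, new_val) = min(2, 55) = 2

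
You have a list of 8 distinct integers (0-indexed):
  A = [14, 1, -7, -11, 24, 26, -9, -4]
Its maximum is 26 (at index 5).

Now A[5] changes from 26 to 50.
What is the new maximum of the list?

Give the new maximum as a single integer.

Answer: 50

Derivation:
Old max = 26 (at index 5)
Change: A[5] 26 -> 50
Changed element WAS the max -> may need rescan.
  Max of remaining elements: 24
  New max = max(50, 24) = 50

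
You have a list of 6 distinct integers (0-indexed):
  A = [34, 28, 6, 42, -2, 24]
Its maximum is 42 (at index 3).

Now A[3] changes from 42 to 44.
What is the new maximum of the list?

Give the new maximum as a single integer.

Answer: 44

Derivation:
Old max = 42 (at index 3)
Change: A[3] 42 -> 44
Changed element WAS the max -> may need rescan.
  Max of remaining elements: 34
  New max = max(44, 34) = 44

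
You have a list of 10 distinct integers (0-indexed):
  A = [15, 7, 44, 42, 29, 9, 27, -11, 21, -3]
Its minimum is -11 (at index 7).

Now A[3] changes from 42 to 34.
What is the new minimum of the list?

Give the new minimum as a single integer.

Answer: -11

Derivation:
Old min = -11 (at index 7)
Change: A[3] 42 -> 34
Changed element was NOT the old min.
  New min = min(old_min, new_val) = min(-11, 34) = -11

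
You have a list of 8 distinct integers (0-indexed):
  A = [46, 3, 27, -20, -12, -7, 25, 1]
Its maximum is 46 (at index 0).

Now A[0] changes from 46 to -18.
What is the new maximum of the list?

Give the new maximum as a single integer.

Old max = 46 (at index 0)
Change: A[0] 46 -> -18
Changed element WAS the max -> may need rescan.
  Max of remaining elements: 27
  New max = max(-18, 27) = 27

Answer: 27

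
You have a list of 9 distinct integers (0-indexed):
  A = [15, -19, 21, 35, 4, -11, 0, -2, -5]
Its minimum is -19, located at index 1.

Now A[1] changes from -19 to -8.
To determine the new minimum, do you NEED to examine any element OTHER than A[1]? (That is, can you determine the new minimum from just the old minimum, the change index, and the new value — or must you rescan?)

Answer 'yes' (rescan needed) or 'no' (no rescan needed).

Answer: yes

Derivation:
Old min = -19 at index 1
Change at index 1: -19 -> -8
Index 1 WAS the min and new value -8 > old min -19. Must rescan other elements to find the new min.
Needs rescan: yes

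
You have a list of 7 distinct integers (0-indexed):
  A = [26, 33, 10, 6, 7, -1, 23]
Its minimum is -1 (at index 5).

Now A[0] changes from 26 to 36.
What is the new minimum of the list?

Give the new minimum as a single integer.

Answer: -1

Derivation:
Old min = -1 (at index 5)
Change: A[0] 26 -> 36
Changed element was NOT the old min.
  New min = min(old_min, new_val) = min(-1, 36) = -1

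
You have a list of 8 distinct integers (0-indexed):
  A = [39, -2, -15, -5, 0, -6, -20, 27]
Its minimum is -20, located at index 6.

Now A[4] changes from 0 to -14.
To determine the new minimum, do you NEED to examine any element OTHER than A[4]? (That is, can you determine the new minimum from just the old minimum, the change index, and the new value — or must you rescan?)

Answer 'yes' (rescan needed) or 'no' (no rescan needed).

Old min = -20 at index 6
Change at index 4: 0 -> -14
Index 4 was NOT the min. New min = min(-20, -14). No rescan of other elements needed.
Needs rescan: no

Answer: no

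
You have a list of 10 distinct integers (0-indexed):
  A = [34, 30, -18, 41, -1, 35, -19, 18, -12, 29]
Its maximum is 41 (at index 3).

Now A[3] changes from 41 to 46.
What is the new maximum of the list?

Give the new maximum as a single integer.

Answer: 46

Derivation:
Old max = 41 (at index 3)
Change: A[3] 41 -> 46
Changed element WAS the max -> may need rescan.
  Max of remaining elements: 35
  New max = max(46, 35) = 46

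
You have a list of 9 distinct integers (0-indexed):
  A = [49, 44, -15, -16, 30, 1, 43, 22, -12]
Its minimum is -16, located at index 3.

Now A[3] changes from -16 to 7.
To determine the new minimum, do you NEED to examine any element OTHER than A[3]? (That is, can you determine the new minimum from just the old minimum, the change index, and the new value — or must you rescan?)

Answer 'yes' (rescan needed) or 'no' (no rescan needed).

Old min = -16 at index 3
Change at index 3: -16 -> 7
Index 3 WAS the min and new value 7 > old min -16. Must rescan other elements to find the new min.
Needs rescan: yes

Answer: yes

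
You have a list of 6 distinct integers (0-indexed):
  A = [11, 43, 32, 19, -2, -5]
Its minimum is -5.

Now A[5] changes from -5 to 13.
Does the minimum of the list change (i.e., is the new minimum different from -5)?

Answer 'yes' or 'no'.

Old min = -5
Change: A[5] -5 -> 13
Changed element was the min; new min must be rechecked.
New min = -2; changed? yes

Answer: yes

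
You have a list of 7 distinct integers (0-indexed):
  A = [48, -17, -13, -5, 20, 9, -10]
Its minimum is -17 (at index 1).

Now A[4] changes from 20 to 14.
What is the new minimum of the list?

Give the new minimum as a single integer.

Old min = -17 (at index 1)
Change: A[4] 20 -> 14
Changed element was NOT the old min.
  New min = min(old_min, new_val) = min(-17, 14) = -17

Answer: -17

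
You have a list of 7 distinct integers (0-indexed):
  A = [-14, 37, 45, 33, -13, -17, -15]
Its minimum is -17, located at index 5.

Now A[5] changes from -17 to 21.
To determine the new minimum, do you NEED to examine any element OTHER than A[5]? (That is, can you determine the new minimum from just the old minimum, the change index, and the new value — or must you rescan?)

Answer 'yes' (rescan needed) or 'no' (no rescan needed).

Answer: yes

Derivation:
Old min = -17 at index 5
Change at index 5: -17 -> 21
Index 5 WAS the min and new value 21 > old min -17. Must rescan other elements to find the new min.
Needs rescan: yes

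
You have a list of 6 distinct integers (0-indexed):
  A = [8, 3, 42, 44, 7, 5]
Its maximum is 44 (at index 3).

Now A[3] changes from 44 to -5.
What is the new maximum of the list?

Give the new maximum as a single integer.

Old max = 44 (at index 3)
Change: A[3] 44 -> -5
Changed element WAS the max -> may need rescan.
  Max of remaining elements: 42
  New max = max(-5, 42) = 42

Answer: 42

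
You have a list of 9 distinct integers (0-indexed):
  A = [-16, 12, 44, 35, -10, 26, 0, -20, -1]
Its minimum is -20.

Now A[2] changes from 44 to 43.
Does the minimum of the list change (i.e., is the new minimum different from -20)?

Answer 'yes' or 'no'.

Answer: no

Derivation:
Old min = -20
Change: A[2] 44 -> 43
Changed element was NOT the min; min changes only if 43 < -20.
New min = -20; changed? no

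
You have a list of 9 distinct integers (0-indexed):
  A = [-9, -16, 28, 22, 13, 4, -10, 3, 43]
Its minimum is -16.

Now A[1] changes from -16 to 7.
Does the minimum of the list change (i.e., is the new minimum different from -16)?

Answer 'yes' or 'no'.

Answer: yes

Derivation:
Old min = -16
Change: A[1] -16 -> 7
Changed element was the min; new min must be rechecked.
New min = -10; changed? yes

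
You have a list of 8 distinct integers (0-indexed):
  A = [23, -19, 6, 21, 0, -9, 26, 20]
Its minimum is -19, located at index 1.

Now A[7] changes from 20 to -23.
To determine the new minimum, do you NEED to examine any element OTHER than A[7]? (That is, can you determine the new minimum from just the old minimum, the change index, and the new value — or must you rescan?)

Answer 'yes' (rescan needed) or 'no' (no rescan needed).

Old min = -19 at index 1
Change at index 7: 20 -> -23
Index 7 was NOT the min. New min = min(-19, -23). No rescan of other elements needed.
Needs rescan: no

Answer: no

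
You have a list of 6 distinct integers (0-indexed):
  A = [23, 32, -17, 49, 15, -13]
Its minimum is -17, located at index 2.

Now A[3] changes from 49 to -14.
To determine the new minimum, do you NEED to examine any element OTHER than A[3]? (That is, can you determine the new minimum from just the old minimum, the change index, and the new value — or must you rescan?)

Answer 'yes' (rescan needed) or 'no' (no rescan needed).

Answer: no

Derivation:
Old min = -17 at index 2
Change at index 3: 49 -> -14
Index 3 was NOT the min. New min = min(-17, -14). No rescan of other elements needed.
Needs rescan: no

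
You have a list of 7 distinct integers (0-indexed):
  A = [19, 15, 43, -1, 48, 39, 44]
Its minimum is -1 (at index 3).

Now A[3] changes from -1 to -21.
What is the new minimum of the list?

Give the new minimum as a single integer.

Answer: -21

Derivation:
Old min = -1 (at index 3)
Change: A[3] -1 -> -21
Changed element WAS the min. Need to check: is -21 still <= all others?
  Min of remaining elements: 15
  New min = min(-21, 15) = -21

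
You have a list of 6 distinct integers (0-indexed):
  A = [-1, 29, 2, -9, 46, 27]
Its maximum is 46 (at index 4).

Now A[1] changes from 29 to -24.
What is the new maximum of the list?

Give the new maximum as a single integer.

Old max = 46 (at index 4)
Change: A[1] 29 -> -24
Changed element was NOT the old max.
  New max = max(old_max, new_val) = max(46, -24) = 46

Answer: 46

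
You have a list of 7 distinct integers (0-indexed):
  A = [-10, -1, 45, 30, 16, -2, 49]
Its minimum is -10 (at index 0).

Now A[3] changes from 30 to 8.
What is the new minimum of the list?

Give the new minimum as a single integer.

Old min = -10 (at index 0)
Change: A[3] 30 -> 8
Changed element was NOT the old min.
  New min = min(old_min, new_val) = min(-10, 8) = -10

Answer: -10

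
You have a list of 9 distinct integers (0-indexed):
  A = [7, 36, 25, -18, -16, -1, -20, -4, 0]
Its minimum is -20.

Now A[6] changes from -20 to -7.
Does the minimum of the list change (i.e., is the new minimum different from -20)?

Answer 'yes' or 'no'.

Answer: yes

Derivation:
Old min = -20
Change: A[6] -20 -> -7
Changed element was the min; new min must be rechecked.
New min = -18; changed? yes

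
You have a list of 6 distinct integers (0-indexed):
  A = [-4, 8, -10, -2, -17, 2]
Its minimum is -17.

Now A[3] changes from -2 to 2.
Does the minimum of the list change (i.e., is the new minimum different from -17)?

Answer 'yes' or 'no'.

Answer: no

Derivation:
Old min = -17
Change: A[3] -2 -> 2
Changed element was NOT the min; min changes only if 2 < -17.
New min = -17; changed? no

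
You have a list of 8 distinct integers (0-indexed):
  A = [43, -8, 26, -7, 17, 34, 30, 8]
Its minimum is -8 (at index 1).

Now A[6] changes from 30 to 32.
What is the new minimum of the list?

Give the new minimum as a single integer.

Old min = -8 (at index 1)
Change: A[6] 30 -> 32
Changed element was NOT the old min.
  New min = min(old_min, new_val) = min(-8, 32) = -8

Answer: -8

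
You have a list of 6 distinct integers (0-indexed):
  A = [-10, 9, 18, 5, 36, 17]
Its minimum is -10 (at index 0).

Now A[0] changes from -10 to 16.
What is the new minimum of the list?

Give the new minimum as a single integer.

Answer: 5

Derivation:
Old min = -10 (at index 0)
Change: A[0] -10 -> 16
Changed element WAS the min. Need to check: is 16 still <= all others?
  Min of remaining elements: 5
  New min = min(16, 5) = 5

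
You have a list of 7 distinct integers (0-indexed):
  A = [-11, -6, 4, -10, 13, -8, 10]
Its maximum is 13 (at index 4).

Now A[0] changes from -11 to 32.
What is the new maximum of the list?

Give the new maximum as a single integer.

Answer: 32

Derivation:
Old max = 13 (at index 4)
Change: A[0] -11 -> 32
Changed element was NOT the old max.
  New max = max(old_max, new_val) = max(13, 32) = 32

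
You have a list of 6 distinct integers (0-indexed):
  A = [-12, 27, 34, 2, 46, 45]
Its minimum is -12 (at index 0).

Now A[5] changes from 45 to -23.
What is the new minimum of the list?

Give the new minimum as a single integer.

Old min = -12 (at index 0)
Change: A[5] 45 -> -23
Changed element was NOT the old min.
  New min = min(old_min, new_val) = min(-12, -23) = -23

Answer: -23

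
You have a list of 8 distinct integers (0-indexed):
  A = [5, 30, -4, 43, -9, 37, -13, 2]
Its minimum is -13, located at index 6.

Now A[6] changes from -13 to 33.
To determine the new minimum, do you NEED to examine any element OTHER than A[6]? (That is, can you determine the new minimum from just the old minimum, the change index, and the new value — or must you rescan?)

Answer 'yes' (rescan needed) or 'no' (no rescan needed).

Old min = -13 at index 6
Change at index 6: -13 -> 33
Index 6 WAS the min and new value 33 > old min -13. Must rescan other elements to find the new min.
Needs rescan: yes

Answer: yes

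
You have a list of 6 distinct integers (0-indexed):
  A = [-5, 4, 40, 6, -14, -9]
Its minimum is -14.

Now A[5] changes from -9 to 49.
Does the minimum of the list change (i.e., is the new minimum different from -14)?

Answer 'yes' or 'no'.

Old min = -14
Change: A[5] -9 -> 49
Changed element was NOT the min; min changes only if 49 < -14.
New min = -14; changed? no

Answer: no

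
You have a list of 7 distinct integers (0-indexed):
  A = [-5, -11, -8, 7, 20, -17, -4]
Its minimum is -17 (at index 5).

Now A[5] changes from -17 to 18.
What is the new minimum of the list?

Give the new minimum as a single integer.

Old min = -17 (at index 5)
Change: A[5] -17 -> 18
Changed element WAS the min. Need to check: is 18 still <= all others?
  Min of remaining elements: -11
  New min = min(18, -11) = -11

Answer: -11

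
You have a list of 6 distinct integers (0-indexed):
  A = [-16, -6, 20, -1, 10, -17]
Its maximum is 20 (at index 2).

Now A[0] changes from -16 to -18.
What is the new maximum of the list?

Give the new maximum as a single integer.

Answer: 20

Derivation:
Old max = 20 (at index 2)
Change: A[0] -16 -> -18
Changed element was NOT the old max.
  New max = max(old_max, new_val) = max(20, -18) = 20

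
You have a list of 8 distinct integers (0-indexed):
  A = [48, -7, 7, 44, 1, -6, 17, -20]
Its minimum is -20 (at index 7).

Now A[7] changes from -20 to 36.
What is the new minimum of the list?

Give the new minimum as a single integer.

Answer: -7

Derivation:
Old min = -20 (at index 7)
Change: A[7] -20 -> 36
Changed element WAS the min. Need to check: is 36 still <= all others?
  Min of remaining elements: -7
  New min = min(36, -7) = -7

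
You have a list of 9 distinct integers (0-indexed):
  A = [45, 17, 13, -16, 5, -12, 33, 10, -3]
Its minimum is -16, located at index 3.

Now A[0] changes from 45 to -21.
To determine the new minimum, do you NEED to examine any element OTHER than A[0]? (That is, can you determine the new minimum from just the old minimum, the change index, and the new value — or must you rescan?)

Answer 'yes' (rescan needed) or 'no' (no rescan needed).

Old min = -16 at index 3
Change at index 0: 45 -> -21
Index 0 was NOT the min. New min = min(-16, -21). No rescan of other elements needed.
Needs rescan: no

Answer: no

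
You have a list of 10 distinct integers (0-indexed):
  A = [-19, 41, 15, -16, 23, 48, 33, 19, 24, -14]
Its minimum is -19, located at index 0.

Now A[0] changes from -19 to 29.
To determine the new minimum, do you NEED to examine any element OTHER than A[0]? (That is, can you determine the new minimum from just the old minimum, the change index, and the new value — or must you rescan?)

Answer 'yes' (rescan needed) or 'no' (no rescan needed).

Old min = -19 at index 0
Change at index 0: -19 -> 29
Index 0 WAS the min and new value 29 > old min -19. Must rescan other elements to find the new min.
Needs rescan: yes

Answer: yes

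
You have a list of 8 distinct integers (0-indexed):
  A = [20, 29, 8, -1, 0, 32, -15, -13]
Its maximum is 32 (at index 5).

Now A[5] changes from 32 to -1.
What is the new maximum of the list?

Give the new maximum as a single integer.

Old max = 32 (at index 5)
Change: A[5] 32 -> -1
Changed element WAS the max -> may need rescan.
  Max of remaining elements: 29
  New max = max(-1, 29) = 29

Answer: 29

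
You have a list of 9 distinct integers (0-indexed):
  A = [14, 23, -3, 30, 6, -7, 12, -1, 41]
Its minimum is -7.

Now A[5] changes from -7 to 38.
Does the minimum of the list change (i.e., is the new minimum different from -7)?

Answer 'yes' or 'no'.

Answer: yes

Derivation:
Old min = -7
Change: A[5] -7 -> 38
Changed element was the min; new min must be rechecked.
New min = -3; changed? yes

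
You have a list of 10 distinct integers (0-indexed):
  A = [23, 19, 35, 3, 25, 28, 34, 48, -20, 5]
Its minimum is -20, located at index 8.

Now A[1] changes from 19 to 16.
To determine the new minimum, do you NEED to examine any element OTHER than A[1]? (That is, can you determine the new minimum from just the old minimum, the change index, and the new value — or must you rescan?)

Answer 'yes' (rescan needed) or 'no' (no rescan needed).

Old min = -20 at index 8
Change at index 1: 19 -> 16
Index 1 was NOT the min. New min = min(-20, 16). No rescan of other elements needed.
Needs rescan: no

Answer: no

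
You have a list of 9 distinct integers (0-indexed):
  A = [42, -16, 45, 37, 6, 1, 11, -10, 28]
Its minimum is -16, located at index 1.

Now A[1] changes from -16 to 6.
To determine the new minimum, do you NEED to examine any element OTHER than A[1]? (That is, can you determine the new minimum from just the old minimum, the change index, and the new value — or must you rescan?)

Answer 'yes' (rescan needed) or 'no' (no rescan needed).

Old min = -16 at index 1
Change at index 1: -16 -> 6
Index 1 WAS the min and new value 6 > old min -16. Must rescan other elements to find the new min.
Needs rescan: yes

Answer: yes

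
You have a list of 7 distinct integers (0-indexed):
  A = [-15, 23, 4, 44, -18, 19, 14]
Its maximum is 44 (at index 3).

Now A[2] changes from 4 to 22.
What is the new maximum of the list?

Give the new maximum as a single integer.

Old max = 44 (at index 3)
Change: A[2] 4 -> 22
Changed element was NOT the old max.
  New max = max(old_max, new_val) = max(44, 22) = 44

Answer: 44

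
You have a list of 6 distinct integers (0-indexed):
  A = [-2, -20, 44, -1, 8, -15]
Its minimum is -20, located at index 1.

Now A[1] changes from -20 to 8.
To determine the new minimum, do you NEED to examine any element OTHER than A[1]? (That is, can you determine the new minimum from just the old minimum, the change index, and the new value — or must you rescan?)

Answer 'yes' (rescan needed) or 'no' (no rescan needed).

Answer: yes

Derivation:
Old min = -20 at index 1
Change at index 1: -20 -> 8
Index 1 WAS the min and new value 8 > old min -20. Must rescan other elements to find the new min.
Needs rescan: yes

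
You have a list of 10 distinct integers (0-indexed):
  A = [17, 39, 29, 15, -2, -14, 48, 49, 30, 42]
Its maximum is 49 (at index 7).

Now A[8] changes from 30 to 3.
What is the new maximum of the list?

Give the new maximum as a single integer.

Answer: 49

Derivation:
Old max = 49 (at index 7)
Change: A[8] 30 -> 3
Changed element was NOT the old max.
  New max = max(old_max, new_val) = max(49, 3) = 49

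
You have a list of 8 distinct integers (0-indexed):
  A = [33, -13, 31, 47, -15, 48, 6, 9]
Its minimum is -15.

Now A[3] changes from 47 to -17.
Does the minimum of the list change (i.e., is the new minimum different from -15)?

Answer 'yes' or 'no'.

Answer: yes

Derivation:
Old min = -15
Change: A[3] 47 -> -17
Changed element was NOT the min; min changes only if -17 < -15.
New min = -17; changed? yes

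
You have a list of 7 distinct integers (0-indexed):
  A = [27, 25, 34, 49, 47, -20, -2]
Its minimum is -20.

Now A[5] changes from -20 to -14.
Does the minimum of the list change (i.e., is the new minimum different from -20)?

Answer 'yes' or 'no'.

Answer: yes

Derivation:
Old min = -20
Change: A[5] -20 -> -14
Changed element was the min; new min must be rechecked.
New min = -14; changed? yes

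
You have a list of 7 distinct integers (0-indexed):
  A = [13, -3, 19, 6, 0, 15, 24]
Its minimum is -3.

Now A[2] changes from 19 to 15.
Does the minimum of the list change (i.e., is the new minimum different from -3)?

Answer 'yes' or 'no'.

Answer: no

Derivation:
Old min = -3
Change: A[2] 19 -> 15
Changed element was NOT the min; min changes only if 15 < -3.
New min = -3; changed? no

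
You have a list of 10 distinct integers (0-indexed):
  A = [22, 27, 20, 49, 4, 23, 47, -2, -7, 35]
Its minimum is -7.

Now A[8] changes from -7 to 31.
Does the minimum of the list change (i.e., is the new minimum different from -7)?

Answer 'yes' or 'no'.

Answer: yes

Derivation:
Old min = -7
Change: A[8] -7 -> 31
Changed element was the min; new min must be rechecked.
New min = -2; changed? yes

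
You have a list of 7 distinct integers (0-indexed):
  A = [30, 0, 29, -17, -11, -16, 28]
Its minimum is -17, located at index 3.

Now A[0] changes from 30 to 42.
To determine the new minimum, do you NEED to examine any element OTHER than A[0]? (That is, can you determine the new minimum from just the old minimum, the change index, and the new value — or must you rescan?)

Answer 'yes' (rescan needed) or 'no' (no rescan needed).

Answer: no

Derivation:
Old min = -17 at index 3
Change at index 0: 30 -> 42
Index 0 was NOT the min. New min = min(-17, 42). No rescan of other elements needed.
Needs rescan: no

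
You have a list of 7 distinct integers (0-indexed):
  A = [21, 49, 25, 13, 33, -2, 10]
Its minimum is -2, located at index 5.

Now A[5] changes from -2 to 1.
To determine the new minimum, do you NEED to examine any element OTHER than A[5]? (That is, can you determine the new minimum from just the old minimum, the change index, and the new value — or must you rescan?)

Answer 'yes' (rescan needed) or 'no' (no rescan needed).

Old min = -2 at index 5
Change at index 5: -2 -> 1
Index 5 WAS the min and new value 1 > old min -2. Must rescan other elements to find the new min.
Needs rescan: yes

Answer: yes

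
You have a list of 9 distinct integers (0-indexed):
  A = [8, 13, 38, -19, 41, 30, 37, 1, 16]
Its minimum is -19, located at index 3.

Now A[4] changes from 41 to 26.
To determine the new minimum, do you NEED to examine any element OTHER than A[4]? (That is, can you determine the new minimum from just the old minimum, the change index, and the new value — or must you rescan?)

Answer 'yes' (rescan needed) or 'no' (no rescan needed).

Answer: no

Derivation:
Old min = -19 at index 3
Change at index 4: 41 -> 26
Index 4 was NOT the min. New min = min(-19, 26). No rescan of other elements needed.
Needs rescan: no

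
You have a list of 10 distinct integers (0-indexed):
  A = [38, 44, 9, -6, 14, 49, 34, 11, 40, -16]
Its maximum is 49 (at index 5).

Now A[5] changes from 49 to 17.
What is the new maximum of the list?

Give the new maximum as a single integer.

Answer: 44

Derivation:
Old max = 49 (at index 5)
Change: A[5] 49 -> 17
Changed element WAS the max -> may need rescan.
  Max of remaining elements: 44
  New max = max(17, 44) = 44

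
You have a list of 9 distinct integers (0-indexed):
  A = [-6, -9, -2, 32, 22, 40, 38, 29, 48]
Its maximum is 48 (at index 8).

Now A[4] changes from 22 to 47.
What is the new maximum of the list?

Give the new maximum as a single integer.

Old max = 48 (at index 8)
Change: A[4] 22 -> 47
Changed element was NOT the old max.
  New max = max(old_max, new_val) = max(48, 47) = 48

Answer: 48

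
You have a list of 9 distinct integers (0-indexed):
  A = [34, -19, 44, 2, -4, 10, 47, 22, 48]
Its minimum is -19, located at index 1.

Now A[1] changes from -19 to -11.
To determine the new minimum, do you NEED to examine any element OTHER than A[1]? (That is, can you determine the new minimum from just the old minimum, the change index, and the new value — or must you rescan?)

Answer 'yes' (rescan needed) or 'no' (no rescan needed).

Old min = -19 at index 1
Change at index 1: -19 -> -11
Index 1 WAS the min and new value -11 > old min -19. Must rescan other elements to find the new min.
Needs rescan: yes

Answer: yes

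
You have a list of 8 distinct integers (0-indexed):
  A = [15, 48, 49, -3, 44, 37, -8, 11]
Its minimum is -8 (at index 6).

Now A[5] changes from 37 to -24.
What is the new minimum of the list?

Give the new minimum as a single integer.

Answer: -24

Derivation:
Old min = -8 (at index 6)
Change: A[5] 37 -> -24
Changed element was NOT the old min.
  New min = min(old_min, new_val) = min(-8, -24) = -24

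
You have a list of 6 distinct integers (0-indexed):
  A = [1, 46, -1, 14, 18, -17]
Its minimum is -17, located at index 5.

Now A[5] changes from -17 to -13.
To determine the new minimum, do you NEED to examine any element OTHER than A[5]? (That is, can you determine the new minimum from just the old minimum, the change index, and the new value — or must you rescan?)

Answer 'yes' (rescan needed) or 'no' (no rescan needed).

Old min = -17 at index 5
Change at index 5: -17 -> -13
Index 5 WAS the min and new value -13 > old min -17. Must rescan other elements to find the new min.
Needs rescan: yes

Answer: yes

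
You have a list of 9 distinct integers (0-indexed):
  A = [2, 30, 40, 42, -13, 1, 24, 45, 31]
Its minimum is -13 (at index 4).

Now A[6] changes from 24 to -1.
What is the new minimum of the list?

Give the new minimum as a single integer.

Answer: -13

Derivation:
Old min = -13 (at index 4)
Change: A[6] 24 -> -1
Changed element was NOT the old min.
  New min = min(old_min, new_val) = min(-13, -1) = -13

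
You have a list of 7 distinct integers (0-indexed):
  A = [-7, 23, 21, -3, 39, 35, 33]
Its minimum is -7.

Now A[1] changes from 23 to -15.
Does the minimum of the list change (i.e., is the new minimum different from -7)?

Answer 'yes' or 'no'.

Answer: yes

Derivation:
Old min = -7
Change: A[1] 23 -> -15
Changed element was NOT the min; min changes only if -15 < -7.
New min = -15; changed? yes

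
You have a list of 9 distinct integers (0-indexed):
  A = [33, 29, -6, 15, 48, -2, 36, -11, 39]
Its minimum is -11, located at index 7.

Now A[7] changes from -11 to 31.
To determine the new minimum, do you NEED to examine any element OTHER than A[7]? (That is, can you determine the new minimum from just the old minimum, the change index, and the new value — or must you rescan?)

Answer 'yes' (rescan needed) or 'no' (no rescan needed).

Answer: yes

Derivation:
Old min = -11 at index 7
Change at index 7: -11 -> 31
Index 7 WAS the min and new value 31 > old min -11. Must rescan other elements to find the new min.
Needs rescan: yes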